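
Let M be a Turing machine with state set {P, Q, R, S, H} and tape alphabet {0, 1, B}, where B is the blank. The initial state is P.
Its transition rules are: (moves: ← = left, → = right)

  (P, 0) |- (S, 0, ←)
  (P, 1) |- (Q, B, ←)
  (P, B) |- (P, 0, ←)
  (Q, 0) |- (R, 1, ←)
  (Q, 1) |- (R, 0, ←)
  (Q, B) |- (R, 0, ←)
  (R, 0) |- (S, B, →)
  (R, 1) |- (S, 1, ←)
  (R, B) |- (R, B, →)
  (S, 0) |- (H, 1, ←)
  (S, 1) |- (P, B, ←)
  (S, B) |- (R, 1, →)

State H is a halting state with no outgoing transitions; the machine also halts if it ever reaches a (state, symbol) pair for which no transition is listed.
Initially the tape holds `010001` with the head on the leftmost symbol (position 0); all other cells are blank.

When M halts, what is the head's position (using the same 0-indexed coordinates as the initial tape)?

2

P | BBB[0]10001   read 0 → write 0, move ←, go to S
S | BB[B]010001   read B → write 1, move →, go to R
R | BB1[0]10001   read 0 → write B, move →, go to S
S | BB1B[1]0001   read 1 → write B, move ←, go to P
P | BB1[B]B0001   read B → write 0, move ←, go to P
P | BB[1]0B0001   read 1 → write B, move ←, go to Q
Q | B[B]B0B0001   read B → write 0, move ←, go to R
R | [B]0B0B0001   read B → write B, move →, go to R
R | B[0]B0B0001   read 0 → write B, move →, go to S
S | BB[B]0B0001   read B → write 1, move →, go to R
R | BB1[0]B0001   read 0 → write B, move →, go to S
S | BB1B[B]0001   read B → write 1, move →, go to R
R | BB1B1[0]001   read 0 → write B, move →, go to S
S | BB1B1B[0]01   read 0 → write 1, move ←, go to H
H | BB1B1[B]101
At halt the head is at cell 2.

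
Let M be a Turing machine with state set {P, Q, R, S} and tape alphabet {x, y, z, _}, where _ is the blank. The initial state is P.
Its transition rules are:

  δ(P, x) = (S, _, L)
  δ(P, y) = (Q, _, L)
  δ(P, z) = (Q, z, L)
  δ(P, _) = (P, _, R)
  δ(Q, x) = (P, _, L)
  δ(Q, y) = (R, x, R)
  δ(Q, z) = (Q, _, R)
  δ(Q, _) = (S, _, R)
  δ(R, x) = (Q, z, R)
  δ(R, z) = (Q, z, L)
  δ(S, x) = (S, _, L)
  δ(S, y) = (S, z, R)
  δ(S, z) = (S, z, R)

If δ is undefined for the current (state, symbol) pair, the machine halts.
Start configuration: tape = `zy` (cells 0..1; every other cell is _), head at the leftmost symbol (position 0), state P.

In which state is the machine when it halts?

S

P | _[z]y_   read z → write z, move L, go to Q
Q | [_]zy_   read _ → write _, move R, go to S
S | _[z]y_   read z → write z, move R, go to S
S | _z[y]_   read y → write z, move R, go to S
S | _zz[_]
No transition is defined for (S, _); M halts in state S.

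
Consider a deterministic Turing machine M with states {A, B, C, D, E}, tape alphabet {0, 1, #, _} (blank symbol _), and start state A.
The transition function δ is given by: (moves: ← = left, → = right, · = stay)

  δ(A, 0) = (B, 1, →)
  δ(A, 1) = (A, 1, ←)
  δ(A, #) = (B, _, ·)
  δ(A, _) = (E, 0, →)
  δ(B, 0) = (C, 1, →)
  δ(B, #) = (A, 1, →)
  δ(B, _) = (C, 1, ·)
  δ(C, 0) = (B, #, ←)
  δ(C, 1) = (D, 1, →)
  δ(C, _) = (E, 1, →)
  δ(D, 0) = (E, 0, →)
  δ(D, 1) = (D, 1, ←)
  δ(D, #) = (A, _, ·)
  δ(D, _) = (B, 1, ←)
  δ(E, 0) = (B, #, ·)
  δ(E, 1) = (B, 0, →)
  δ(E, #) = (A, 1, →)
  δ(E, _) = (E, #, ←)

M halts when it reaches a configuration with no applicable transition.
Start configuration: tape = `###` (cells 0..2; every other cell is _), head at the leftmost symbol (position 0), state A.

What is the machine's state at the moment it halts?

B

A | [#]##___   read # → write _, move ·, go to B
B | [_]##___   read _ → write 1, move ·, go to C
C | [1]##___   read 1 → write 1, move →, go to D
D | 1[#]#___   read # → write _, move ·, go to A
A | 1[_]#___   read _ → write 0, move →, go to E
E | 10[#]___   read # → write 1, move →, go to A
A | 101[_]__   read _ → write 0, move →, go to E
E | 1010[_]_   read _ → write #, move ←, go to E
E | 101[0]#_   read 0 → write #, move ·, go to B
B | 101[#]#_   read # → write 1, move →, go to A
A | 1011[#]_   read # → write _, move ·, go to B
B | 1011[_]_   read _ → write 1, move ·, go to C
C | 1011[1]_   read 1 → write 1, move →, go to D
D | 10111[_]   read _ → write 1, move ←, go to B
B | 1011[1]1
No transition is defined for (B, 1); M halts in state B.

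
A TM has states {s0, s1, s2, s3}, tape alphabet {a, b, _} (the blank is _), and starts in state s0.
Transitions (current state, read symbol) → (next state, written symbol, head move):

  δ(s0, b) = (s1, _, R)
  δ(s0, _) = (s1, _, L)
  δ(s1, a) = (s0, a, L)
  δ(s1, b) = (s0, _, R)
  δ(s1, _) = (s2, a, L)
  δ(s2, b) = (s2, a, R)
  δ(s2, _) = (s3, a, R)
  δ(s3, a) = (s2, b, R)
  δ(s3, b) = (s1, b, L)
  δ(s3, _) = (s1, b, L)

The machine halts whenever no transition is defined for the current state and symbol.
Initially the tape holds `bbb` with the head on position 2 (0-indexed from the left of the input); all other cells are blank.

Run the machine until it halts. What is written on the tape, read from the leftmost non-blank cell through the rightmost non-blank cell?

abababaab

s0 | _bb[b]_____   read b → write _, move R, go to s1
s1 | _bb_[_]____   read _ → write a, move L, go to s2
s2 | _bb[_]a____   read _ → write a, move R, go to s3
s3 | _bba[a]____   read a → write b, move R, go to s2
s2 | _bbab[_]___   read _ → write a, move R, go to s3
s3 | _bbaba[_]__   read _ → write b, move L, go to s1
s1 | _bbab[a]b__   read a → write a, move L, go to s0
s0 | _bba[b]ab__   read b → write _, move R, go to s1
s1 | _bba_[a]b__   read a → write a, move L, go to s0
s0 | _bba[_]ab__   read _ → write _, move L, go to s1
s1 | _bb[a]_ab__   read a → write a, move L, go to s0
s0 | _b[b]a_ab__   read b → write _, move R, go to s1
s1 | _b_[a]_ab__   read a → write a, move L, go to s0
s0 | _b[_]a_ab__   read _ → write _, move L, go to s1
s1 | _[b]_a_ab__   read b → write _, move R, go to s0
s0 | __[_]a_ab__   read _ → write _, move L, go to s1
s1 | _[_]_a_ab__   read _ → write a, move L, go to s2
s2 | [_]a_a_ab__   read _ → write a, move R, go to s3
s3 | a[a]_a_ab__   read a → write b, move R, go to s2
s2 | ab[_]a_ab__   read _ → write a, move R, go to s3
s3 | aba[a]_ab__   read a → write b, move R, go to s2
s2 | abab[_]ab__   read _ → write a, move R, go to s3
s3 | ababa[a]b__   read a → write b, move R, go to s2
s2 | ababab[b]__   read b → write a, move R, go to s2
s2 | abababa[_]_   read _ → write a, move R, go to s3
s3 | abababaa[_]   read _ → write b, move L, go to s1
s1 | abababa[a]b   read a → write a, move L, go to s0
s0 | ababab[a]ab
The non-blank tape span at halt is abababaab.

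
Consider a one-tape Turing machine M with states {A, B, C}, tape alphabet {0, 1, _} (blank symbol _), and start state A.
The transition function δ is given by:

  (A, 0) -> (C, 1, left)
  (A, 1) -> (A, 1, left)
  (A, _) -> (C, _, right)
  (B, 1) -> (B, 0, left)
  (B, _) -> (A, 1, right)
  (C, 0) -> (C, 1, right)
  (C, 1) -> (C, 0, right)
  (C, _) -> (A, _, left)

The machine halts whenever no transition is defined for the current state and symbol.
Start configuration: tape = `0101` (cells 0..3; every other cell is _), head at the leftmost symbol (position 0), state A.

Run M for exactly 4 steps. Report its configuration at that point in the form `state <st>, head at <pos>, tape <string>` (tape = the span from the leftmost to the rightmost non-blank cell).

state=A head=0 tape=__[0]101   (A,0)→(C,1,left)
state=C head=-1 tape=_[_]1101   (C,_)→(A,_,left)
state=A head=-2 tape=[_]_1101   (A,_)→(C,_,right)
state=C head=-1 tape=_[_]1101   (C,_)→(A,_,left)
state=A head=-2 tape=[_]_1101
After 4 steps: state A, head at -2, tape 1101.

state A, head at -2, tape 1101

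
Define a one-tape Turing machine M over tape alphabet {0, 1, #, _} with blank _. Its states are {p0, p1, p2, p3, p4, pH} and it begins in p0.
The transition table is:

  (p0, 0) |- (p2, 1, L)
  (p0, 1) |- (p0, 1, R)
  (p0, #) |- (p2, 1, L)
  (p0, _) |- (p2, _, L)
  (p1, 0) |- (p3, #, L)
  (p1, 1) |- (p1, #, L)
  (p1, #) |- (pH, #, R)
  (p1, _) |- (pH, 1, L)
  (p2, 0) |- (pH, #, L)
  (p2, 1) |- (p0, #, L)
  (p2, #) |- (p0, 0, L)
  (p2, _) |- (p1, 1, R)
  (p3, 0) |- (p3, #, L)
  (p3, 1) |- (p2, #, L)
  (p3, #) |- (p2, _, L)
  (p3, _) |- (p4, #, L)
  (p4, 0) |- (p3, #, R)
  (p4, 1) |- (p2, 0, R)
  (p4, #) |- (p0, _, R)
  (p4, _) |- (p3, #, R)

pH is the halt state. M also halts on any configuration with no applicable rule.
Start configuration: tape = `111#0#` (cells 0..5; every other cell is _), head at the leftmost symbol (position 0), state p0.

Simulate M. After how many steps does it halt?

p0 | __[1]11#0#   read 1 → write 1, move R, go to p0
p0 | __1[1]1#0#   read 1 → write 1, move R, go to p0
p0 | __11[1]#0#   read 1 → write 1, move R, go to p0
p0 | __111[#]0#   read # → write 1, move L, go to p2
p2 | __11[1]10#   read 1 → write #, move L, go to p0
p0 | __1[1]#10#   read 1 → write 1, move R, go to p0
p0 | __11[#]10#   read # → write 1, move L, go to p2
p2 | __1[1]110#   read 1 → write #, move L, go to p0
p0 | __[1]#110#   read 1 → write 1, move R, go to p0
p0 | __1[#]110#   read # → write 1, move L, go to p2
p2 | __[1]1110#   read 1 → write #, move L, go to p0
p0 | _[_]#1110#   read _ → write _, move L, go to p2
p2 | [_]_#1110#   read _ → write 1, move R, go to p1
p1 | 1[_]#1110#   read _ → write 1, move L, go to pH
pH | [1]1#1110#
M halts after 14 transitions.

14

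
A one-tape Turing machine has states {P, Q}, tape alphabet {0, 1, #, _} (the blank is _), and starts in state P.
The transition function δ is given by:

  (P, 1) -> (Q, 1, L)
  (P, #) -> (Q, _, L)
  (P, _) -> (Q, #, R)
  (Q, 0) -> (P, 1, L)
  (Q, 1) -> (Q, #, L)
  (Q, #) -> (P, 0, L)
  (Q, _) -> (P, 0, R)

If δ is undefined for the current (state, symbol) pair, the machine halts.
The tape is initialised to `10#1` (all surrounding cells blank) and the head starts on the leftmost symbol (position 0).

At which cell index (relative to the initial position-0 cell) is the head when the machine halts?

-4

P | ____[1]0#1   read 1 → write 1, move L, go to Q
Q | ___[_]10#1   read _ → write 0, move R, go to P
P | ___0[1]0#1   read 1 → write 1, move L, go to Q
Q | ___[0]10#1   read 0 → write 1, move L, go to P
P | __[_]110#1   read _ → write #, move R, go to Q
Q | __#[1]10#1   read 1 → write #, move L, go to Q
Q | __[#]#10#1   read # → write 0, move L, go to P
P | _[_]0#10#1   read _ → write #, move R, go to Q
Q | _#[0]#10#1   read 0 → write 1, move L, go to P
P | _[#]1#10#1   read # → write _, move L, go to Q
Q | [_]_1#10#1   read _ → write 0, move R, go to P
P | 0[_]1#10#1   read _ → write #, move R, go to Q
Q | 0#[1]#10#1   read 1 → write #, move L, go to Q
Q | 0[#]##10#1   read # → write 0, move L, go to P
P | [0]0##10#1
At halt the head is at cell -4.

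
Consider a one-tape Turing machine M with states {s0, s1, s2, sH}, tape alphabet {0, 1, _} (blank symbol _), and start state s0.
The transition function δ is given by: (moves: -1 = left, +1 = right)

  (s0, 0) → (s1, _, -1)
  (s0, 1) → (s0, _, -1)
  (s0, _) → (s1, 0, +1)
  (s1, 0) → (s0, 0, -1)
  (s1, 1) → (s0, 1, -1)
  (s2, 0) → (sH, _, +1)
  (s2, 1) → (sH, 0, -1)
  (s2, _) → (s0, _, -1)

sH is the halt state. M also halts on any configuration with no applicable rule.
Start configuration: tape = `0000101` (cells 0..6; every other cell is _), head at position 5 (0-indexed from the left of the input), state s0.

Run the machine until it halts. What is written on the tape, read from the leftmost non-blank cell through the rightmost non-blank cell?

0_0_1_1

state=s0 head=5 tape=__00001[0]1   (s0,0)→(s1,_,-1)
state=s1 head=4 tape=__0000[1]_1   (s1,1)→(s0,1,-1)
state=s0 head=3 tape=__000[0]1_1   (s0,0)→(s1,_,-1)
state=s1 head=2 tape=__00[0]_1_1   (s1,0)→(s0,0,-1)
state=s0 head=1 tape=__0[0]0_1_1   (s0,0)→(s1,_,-1)
state=s1 head=0 tape=__[0]_0_1_1   (s1,0)→(s0,0,-1)
state=s0 head=-1 tape=_[_]0_0_1_1   (s0,_)→(s1,0,+1)
state=s1 head=0 tape=_0[0]_0_1_1   (s1,0)→(s0,0,-1)
state=s0 head=-1 tape=_[0]0_0_1_1   (s0,0)→(s1,_,-1)
state=s1 head=-2 tape=[_]_0_0_1_1
The non-blank tape span at halt is 0_0_1_1.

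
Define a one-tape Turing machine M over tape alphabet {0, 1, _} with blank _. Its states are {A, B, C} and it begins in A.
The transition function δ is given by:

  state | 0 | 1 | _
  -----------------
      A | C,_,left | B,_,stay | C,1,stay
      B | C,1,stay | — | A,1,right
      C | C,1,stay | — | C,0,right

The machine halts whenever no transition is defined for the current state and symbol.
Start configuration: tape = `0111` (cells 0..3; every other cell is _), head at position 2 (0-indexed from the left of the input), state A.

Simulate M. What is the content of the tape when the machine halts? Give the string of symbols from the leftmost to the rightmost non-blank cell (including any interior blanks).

01111

state=A head=2 tape=01[1]1_   (A,1)→(B,_,stay)
state=B head=2 tape=01[_]1_   (B,_)→(A,1,right)
state=A head=3 tape=011[1]_   (A,1)→(B,_,stay)
state=B head=3 tape=011[_]_   (B,_)→(A,1,right)
state=A head=4 tape=0111[_]   (A,_)→(C,1,stay)
state=C head=4 tape=0111[1]
The non-blank tape span at halt is 01111.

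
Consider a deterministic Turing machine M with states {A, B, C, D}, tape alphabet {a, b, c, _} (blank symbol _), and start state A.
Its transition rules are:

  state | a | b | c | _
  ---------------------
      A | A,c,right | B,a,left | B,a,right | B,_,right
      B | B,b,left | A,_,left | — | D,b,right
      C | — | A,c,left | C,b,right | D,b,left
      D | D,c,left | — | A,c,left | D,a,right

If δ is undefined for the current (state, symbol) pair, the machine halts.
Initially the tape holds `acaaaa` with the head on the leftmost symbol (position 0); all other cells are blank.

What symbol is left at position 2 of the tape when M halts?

b

state=A head=0 tape=[a]caaaa   (A,a)→(A,c,right)
state=A head=1 tape=c[c]aaaa   (A,c)→(B,a,right)
state=B head=2 tape=ca[a]aaa   (B,a)→(B,b,left)
state=B head=1 tape=c[a]baaa   (B,a)→(B,b,left)
state=B head=0 tape=[c]bbaaa
Cell 2 holds b when M halts.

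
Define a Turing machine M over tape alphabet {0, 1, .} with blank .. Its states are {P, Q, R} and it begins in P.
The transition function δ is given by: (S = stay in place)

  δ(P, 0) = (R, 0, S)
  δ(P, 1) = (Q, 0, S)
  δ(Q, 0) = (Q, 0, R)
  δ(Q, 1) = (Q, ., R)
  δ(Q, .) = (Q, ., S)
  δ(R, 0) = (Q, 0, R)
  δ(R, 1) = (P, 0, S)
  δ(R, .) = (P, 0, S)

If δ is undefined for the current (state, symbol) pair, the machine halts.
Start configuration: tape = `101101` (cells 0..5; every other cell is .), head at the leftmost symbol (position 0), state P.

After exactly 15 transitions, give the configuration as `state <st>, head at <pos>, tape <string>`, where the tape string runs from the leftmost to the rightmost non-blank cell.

P | [1]01101.   read 1 → write 0, move S, go to Q
Q | [0]01101.   read 0 → write 0, move R, go to Q
Q | 0[0]1101.   read 0 → write 0, move R, go to Q
Q | 00[1]101.   read 1 → write ., move R, go to Q
Q | 00.[1]01.   read 1 → write ., move R, go to Q
Q | 00..[0]1.   read 0 → write 0, move R, go to Q
Q | 00..0[1].   read 1 → write ., move R, go to Q
Q | 00..0.[.]   read . → write ., move S, go to Q
Q | 00..0.[.]   read . → write ., move S, go to Q
Q | 00..0.[.]   read . → write ., move S, go to Q
Q | 00..0.[.]   read . → write ., move S, go to Q
Q | 00..0.[.]   read . → write ., move S, go to Q
Q | 00..0.[.]   read . → write ., move S, go to Q
Q | 00..0.[.]   read . → write ., move S, go to Q
Q | 00..0.[.]   read . → write ., move S, go to Q
Q | 00..0.[.]
After 15 steps: state Q, head at 6, tape 00..0.

state Q, head at 6, tape 00..0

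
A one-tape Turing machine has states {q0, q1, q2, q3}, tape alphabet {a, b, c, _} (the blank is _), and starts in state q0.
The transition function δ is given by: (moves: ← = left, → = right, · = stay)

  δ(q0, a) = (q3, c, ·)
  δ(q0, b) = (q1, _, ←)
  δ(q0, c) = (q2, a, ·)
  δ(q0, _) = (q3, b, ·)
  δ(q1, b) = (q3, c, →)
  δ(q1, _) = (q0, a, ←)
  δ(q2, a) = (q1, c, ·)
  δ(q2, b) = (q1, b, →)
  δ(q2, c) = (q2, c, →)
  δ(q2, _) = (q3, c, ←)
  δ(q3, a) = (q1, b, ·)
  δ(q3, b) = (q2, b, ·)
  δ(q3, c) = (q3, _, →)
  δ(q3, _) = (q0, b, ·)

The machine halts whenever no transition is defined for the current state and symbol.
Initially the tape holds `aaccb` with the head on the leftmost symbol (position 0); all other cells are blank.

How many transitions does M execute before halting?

14

q0 | [a]accb_   read a → write c, move ·, go to q3
q3 | [c]accb_   read c → write _, move →, go to q3
q3 | _[a]ccb_   read a → write b, move ·, go to q1
q1 | _[b]ccb_   read b → write c, move →, go to q3
q3 | _c[c]cb_   read c → write _, move →, go to q3
q3 | _c_[c]b_   read c → write _, move →, go to q3
q3 | _c__[b]_   read b → write b, move ·, go to q2
q2 | _c__[b]_   read b → write b, move →, go to q1
q1 | _c__b[_]   read _ → write a, move ←, go to q0
q0 | _c__[b]a   read b → write _, move ←, go to q1
q1 | _c_[_]_a   read _ → write a, move ←, go to q0
q0 | _c[_]a_a   read _ → write b, move ·, go to q3
q3 | _c[b]a_a   read b → write b, move ·, go to q2
q2 | _c[b]a_a   read b → write b, move →, go to q1
q1 | _cb[a]_a
M halts after 14 transitions.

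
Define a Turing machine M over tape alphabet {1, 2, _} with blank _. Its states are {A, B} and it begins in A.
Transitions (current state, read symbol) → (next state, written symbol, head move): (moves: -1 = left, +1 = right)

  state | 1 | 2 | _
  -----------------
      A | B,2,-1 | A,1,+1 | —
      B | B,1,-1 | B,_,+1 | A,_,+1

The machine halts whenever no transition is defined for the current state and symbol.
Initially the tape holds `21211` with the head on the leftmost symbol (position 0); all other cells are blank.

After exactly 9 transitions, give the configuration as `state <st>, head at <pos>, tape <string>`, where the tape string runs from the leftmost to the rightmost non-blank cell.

state A, head at 3, tape 11111

state=A head=0 tape=_[2]1211   (A,2)→(A,1,+1)
state=A head=1 tape=_1[1]211   (A,1)→(B,2,-1)
state=B head=0 tape=_[1]2211   (B,1)→(B,1,-1)
state=B head=-1 tape=[_]12211   (B,_)→(A,_,+1)
state=A head=0 tape=_[1]2211   (A,1)→(B,2,-1)
state=B head=-1 tape=[_]22211   (B,_)→(A,_,+1)
state=A head=0 tape=_[2]2211   (A,2)→(A,1,+1)
state=A head=1 tape=_1[2]211   (A,2)→(A,1,+1)
state=A head=2 tape=_11[2]11   (A,2)→(A,1,+1)
state=A head=3 tape=_111[1]1
After 9 steps: state A, head at 3, tape 11111.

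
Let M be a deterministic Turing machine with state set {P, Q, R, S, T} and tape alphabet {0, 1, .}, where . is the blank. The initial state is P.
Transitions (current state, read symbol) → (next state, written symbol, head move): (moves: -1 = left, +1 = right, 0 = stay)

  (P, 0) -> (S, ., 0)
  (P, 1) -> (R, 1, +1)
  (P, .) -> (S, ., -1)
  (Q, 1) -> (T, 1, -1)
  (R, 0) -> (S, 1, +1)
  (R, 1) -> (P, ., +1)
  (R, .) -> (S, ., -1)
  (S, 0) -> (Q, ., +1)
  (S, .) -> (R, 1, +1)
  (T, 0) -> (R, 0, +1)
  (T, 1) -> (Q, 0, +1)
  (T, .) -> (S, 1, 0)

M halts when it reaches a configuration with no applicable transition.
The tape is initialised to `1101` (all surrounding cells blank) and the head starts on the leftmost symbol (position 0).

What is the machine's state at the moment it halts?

S

state=P head=0 tape=[1]101.   (P,1)→(R,1,+1)
state=R head=1 tape=1[1]01.   (R,1)→(P,.,+1)
state=P head=2 tape=1.[0]1.   (P,0)→(S,.,0)
state=S head=2 tape=1.[.]1.   (S,.)→(R,1,+1)
state=R head=3 tape=1.1[1].   (R,1)→(P,.,+1)
state=P head=4 tape=1.1.[.]   (P,.)→(S,.,-1)
state=S head=3 tape=1.1[.].   (S,.)→(R,1,+1)
state=R head=4 tape=1.11[.]   (R,.)→(S,.,-1)
state=S head=3 tape=1.1[1].
No transition is defined for (S, 1); M halts in state S.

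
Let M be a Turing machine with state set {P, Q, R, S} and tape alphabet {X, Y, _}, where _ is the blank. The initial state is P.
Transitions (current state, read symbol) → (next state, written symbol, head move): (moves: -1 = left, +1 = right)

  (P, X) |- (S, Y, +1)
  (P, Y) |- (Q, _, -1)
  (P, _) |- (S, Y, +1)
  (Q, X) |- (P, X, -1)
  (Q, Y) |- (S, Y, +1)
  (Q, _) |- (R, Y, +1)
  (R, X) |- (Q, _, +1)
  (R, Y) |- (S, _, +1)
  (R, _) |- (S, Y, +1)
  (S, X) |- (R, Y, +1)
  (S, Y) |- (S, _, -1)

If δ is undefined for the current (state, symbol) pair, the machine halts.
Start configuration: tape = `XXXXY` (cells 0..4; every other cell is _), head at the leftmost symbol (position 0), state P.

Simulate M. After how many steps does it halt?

7

P | [X]XXXY_   read X → write Y, move +1, go to S
S | Y[X]XXY_   read X → write Y, move +1, go to R
R | YY[X]XY_   read X → write _, move +1, go to Q
Q | YY_[X]Y_   read X → write X, move -1, go to P
P | YY[_]XY_   read _ → write Y, move +1, go to S
S | YYY[X]Y_   read X → write Y, move +1, go to R
R | YYYY[Y]_   read Y → write _, move +1, go to S
S | YYYY_[_]
M halts after 7 transitions.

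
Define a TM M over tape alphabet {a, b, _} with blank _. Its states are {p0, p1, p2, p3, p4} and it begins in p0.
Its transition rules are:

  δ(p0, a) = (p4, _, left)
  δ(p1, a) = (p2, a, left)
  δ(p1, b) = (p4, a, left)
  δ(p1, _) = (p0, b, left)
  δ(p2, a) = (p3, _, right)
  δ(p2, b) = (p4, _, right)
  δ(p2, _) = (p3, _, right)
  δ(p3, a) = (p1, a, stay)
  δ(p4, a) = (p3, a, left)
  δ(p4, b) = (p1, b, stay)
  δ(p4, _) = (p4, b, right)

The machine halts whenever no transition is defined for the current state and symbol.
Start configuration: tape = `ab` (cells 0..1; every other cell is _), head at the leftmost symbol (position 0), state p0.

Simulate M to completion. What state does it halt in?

state=p0 head=0 tape=__[a]b   (p0,a)→(p4,_,left)
state=p4 head=-1 tape=_[_]_b   (p4,_)→(p4,b,right)
state=p4 head=0 tape=_b[_]b   (p4,_)→(p4,b,right)
state=p4 head=1 tape=_bb[b]   (p4,b)→(p1,b,stay)
state=p1 head=1 tape=_bb[b]   (p1,b)→(p4,a,left)
state=p4 head=0 tape=_b[b]a   (p4,b)→(p1,b,stay)
state=p1 head=0 tape=_b[b]a   (p1,b)→(p4,a,left)
state=p4 head=-1 tape=_[b]aa   (p4,b)→(p1,b,stay)
state=p1 head=-1 tape=_[b]aa   (p1,b)→(p4,a,left)
state=p4 head=-2 tape=[_]aaa   (p4,_)→(p4,b,right)
state=p4 head=-1 tape=b[a]aa   (p4,a)→(p3,a,left)
state=p3 head=-2 tape=[b]aaa
No transition is defined for (p3, b); M halts in state p3.

p3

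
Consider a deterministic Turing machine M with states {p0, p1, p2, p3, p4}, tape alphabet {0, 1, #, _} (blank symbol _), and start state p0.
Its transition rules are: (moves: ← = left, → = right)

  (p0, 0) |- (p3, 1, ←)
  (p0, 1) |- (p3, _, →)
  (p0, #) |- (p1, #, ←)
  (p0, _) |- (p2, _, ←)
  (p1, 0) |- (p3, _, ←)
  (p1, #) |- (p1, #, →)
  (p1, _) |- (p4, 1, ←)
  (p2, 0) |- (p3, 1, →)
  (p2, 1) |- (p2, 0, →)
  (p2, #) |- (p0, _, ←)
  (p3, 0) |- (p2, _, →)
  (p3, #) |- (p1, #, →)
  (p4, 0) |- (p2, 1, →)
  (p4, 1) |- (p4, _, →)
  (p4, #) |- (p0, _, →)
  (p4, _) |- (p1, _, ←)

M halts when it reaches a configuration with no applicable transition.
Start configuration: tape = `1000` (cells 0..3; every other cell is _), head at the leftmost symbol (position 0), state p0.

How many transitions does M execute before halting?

p0 | [1]000_   read 1 → write _, move →, go to p3
p3 | _[0]00_   read 0 → write _, move →, go to p2
p2 | __[0]0_   read 0 → write 1, move →, go to p3
p3 | __1[0]_   read 0 → write _, move →, go to p2
p2 | __1_[_]
M halts after 4 transitions.

4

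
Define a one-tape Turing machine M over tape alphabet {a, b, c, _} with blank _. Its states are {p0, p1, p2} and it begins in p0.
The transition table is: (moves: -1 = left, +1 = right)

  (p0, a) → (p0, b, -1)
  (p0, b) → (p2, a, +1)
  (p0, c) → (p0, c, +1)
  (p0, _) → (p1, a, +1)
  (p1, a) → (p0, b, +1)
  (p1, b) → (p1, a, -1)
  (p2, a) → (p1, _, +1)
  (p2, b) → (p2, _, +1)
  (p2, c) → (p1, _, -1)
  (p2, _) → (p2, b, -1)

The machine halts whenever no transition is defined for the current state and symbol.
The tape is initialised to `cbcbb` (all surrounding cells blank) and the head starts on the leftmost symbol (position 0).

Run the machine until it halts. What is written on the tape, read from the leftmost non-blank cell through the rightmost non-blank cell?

cb_abb

p0 | [c]bcbb_   read c → write c, move +1, go to p0
p0 | c[b]cbb_   read b → write a, move +1, go to p2
p2 | ca[c]bb_   read c → write _, move -1, go to p1
p1 | c[a]_bb_   read a → write b, move +1, go to p0
p0 | cb[_]bb_   read _ → write a, move +1, go to p1
p1 | cba[b]b_   read b → write a, move -1, go to p1
p1 | cb[a]ab_   read a → write b, move +1, go to p0
p0 | cbb[a]b_   read a → write b, move -1, go to p0
p0 | cb[b]bb_   read b → write a, move +1, go to p2
p2 | cba[b]b_   read b → write _, move +1, go to p2
p2 | cba_[b]_   read b → write _, move +1, go to p2
p2 | cba__[_]   read _ → write b, move -1, go to p2
p2 | cba_[_]b   read _ → write b, move -1, go to p2
p2 | cba[_]bb   read _ → write b, move -1, go to p2
p2 | cb[a]bbb   read a → write _, move +1, go to p1
p1 | cb_[b]bb   read b → write a, move -1, go to p1
p1 | cb[_]abb
The non-blank tape span at halt is cb_abb.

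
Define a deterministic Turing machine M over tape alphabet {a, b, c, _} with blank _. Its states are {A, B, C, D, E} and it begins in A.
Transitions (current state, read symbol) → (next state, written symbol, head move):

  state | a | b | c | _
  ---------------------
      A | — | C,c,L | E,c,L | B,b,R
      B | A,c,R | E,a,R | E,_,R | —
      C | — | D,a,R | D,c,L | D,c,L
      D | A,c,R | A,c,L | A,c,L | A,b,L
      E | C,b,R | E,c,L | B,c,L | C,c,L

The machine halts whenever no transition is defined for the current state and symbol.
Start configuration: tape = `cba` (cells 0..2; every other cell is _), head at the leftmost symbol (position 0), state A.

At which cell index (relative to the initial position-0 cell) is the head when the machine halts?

-5

A | _____[c]ba   read c → write c, move L, go to E
E | ____[_]cba   read _ → write c, move L, go to C
C | ___[_]ccba   read _ → write c, move L, go to D
D | __[_]cccba   read _ → write b, move L, go to A
A | _[_]bcccba   read _ → write b, move R, go to B
B | _b[b]cccba   read b → write a, move R, go to E
E | _ba[c]ccba   read c → write c, move L, go to B
B | _b[a]cccba   read a → write c, move R, go to A
A | _bc[c]ccba   read c → write c, move L, go to E
E | _b[c]cccba   read c → write c, move L, go to B
B | _[b]ccccba   read b → write a, move R, go to E
E | _a[c]cccba   read c → write c, move L, go to B
B | _[a]ccccba   read a → write c, move R, go to A
A | _c[c]cccba   read c → write c, move L, go to E
E | _[c]ccccba   read c → write c, move L, go to B
B | [_]cccccba
At halt the head is at cell -5.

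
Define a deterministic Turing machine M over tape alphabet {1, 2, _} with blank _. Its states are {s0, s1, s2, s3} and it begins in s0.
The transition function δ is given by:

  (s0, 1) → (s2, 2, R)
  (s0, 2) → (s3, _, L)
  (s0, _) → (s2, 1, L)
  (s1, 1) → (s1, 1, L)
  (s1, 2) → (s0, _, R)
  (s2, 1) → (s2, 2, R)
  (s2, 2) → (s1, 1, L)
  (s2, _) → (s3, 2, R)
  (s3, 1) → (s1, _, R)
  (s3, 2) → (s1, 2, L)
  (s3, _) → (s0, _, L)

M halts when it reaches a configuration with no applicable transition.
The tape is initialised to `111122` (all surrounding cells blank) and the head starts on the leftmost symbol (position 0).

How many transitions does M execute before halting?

state=s0 head=0 tape=[1]11122__   (s0,1)→(s2,2,R)
state=s2 head=1 tape=2[1]1122__   (s2,1)→(s2,2,R)
state=s2 head=2 tape=22[1]122__   (s2,1)→(s2,2,R)
state=s2 head=3 tape=222[1]22__   (s2,1)→(s2,2,R)
state=s2 head=4 tape=2222[2]2__   (s2,2)→(s1,1,L)
state=s1 head=3 tape=222[2]12__   (s1,2)→(s0,_,R)
state=s0 head=4 tape=222_[1]2__   (s0,1)→(s2,2,R)
state=s2 head=5 tape=222_2[2]__   (s2,2)→(s1,1,L)
state=s1 head=4 tape=222_[2]1__   (s1,2)→(s0,_,R)
state=s0 head=5 tape=222__[1]__   (s0,1)→(s2,2,R)
state=s2 head=6 tape=222__2[_]_   (s2,_)→(s3,2,R)
state=s3 head=7 tape=222__22[_]   (s3,_)→(s0,_,L)
state=s0 head=6 tape=222__2[2]_   (s0,2)→(s3,_,L)
state=s3 head=5 tape=222__[2]__   (s3,2)→(s1,2,L)
state=s1 head=4 tape=222_[_]2__
M halts after 14 transitions.

14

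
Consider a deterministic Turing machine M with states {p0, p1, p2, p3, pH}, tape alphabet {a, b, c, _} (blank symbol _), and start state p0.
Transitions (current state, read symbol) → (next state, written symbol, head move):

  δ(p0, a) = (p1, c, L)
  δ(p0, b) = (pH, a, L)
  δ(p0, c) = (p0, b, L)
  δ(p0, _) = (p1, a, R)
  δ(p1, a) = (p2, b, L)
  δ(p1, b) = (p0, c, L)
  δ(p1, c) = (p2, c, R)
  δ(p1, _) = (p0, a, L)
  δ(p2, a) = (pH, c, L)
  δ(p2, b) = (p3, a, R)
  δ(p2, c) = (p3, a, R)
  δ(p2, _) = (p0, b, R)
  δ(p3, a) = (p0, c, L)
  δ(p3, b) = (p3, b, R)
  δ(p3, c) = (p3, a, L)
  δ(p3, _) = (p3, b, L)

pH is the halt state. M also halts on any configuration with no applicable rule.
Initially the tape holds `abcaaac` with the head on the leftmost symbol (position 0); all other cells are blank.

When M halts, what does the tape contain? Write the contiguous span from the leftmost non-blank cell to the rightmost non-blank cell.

cbcbcaaac

p0 | ___[a]bcaaac   read a → write c, move L, go to p1
p1 | __[_]cbcaaac   read _ → write a, move L, go to p0
p0 | _[_]acbcaaac   read _ → write a, move R, go to p1
p1 | _a[a]cbcaaac   read a → write b, move L, go to p2
p2 | _[a]bcbcaaac   read a → write c, move L, go to pH
pH | [_]cbcbcaaac
The non-blank tape span at halt is cbcbcaaac.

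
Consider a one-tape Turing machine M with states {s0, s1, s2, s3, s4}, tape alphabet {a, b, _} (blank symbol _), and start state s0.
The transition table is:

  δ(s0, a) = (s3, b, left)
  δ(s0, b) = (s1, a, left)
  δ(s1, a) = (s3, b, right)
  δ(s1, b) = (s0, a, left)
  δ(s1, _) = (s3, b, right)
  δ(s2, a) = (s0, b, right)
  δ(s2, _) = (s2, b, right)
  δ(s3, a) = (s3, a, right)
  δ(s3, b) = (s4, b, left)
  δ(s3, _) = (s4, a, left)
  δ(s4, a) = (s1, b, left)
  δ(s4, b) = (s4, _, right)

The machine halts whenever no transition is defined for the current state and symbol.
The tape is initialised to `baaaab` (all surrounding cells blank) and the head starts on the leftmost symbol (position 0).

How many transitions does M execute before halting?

state=s0 head=0 tape=_[b]aaaab_   (s0,b)→(s1,a,left)
state=s1 head=-1 tape=[_]aaaaab_   (s1,_)→(s3,b,right)
state=s3 head=0 tape=b[a]aaaab_   (s3,a)→(s3,a,right)
state=s3 head=1 tape=ba[a]aaab_   (s3,a)→(s3,a,right)
state=s3 head=2 tape=baa[a]aab_   (s3,a)→(s3,a,right)
state=s3 head=3 tape=baaa[a]ab_   (s3,a)→(s3,a,right)
state=s3 head=4 tape=baaaa[a]b_   (s3,a)→(s3,a,right)
state=s3 head=5 tape=baaaaa[b]_   (s3,b)→(s4,b,left)
state=s4 head=4 tape=baaaa[a]b_   (s4,a)→(s1,b,left)
state=s1 head=3 tape=baaa[a]bb_   (s1,a)→(s3,b,right)
state=s3 head=4 tape=baaab[b]b_   (s3,b)→(s4,b,left)
state=s4 head=3 tape=baaa[b]bb_   (s4,b)→(s4,_,right)
state=s4 head=4 tape=baaa_[b]b_   (s4,b)→(s4,_,right)
state=s4 head=5 tape=baaa__[b]_   (s4,b)→(s4,_,right)
state=s4 head=6 tape=baaa___[_]
M halts after 14 transitions.

14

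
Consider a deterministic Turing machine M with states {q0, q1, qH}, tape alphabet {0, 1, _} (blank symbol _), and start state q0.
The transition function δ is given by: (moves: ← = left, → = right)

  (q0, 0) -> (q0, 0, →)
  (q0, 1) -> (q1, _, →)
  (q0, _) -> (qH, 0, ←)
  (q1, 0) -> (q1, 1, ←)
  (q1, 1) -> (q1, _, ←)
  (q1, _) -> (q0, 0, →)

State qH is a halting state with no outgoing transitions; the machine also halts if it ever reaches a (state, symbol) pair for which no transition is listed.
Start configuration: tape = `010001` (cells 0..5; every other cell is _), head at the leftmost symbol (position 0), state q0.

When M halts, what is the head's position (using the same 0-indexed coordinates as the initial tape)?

state=q0 head=0 tape=[0]10001   (q0,0)→(q0,0,→)
state=q0 head=1 tape=0[1]0001   (q0,1)→(q1,_,→)
state=q1 head=2 tape=0_[0]001   (q1,0)→(q1,1,←)
state=q1 head=1 tape=0[_]1001   (q1,_)→(q0,0,→)
state=q0 head=2 tape=00[1]001   (q0,1)→(q1,_,→)
state=q1 head=3 tape=00_[0]01   (q1,0)→(q1,1,←)
state=q1 head=2 tape=00[_]101   (q1,_)→(q0,0,→)
state=q0 head=3 tape=000[1]01   (q0,1)→(q1,_,→)
state=q1 head=4 tape=000_[0]1   (q1,0)→(q1,1,←)
state=q1 head=3 tape=000[_]11   (q1,_)→(q0,0,→)
state=q0 head=4 tape=0000[1]1   (q0,1)→(q1,_,→)
state=q1 head=5 tape=0000_[1]   (q1,1)→(q1,_,←)
state=q1 head=4 tape=0000[_]_   (q1,_)→(q0,0,→)
state=q0 head=5 tape=00000[_]   (q0,_)→(qH,0,←)
state=qH head=4 tape=0000[0]0
At halt the head is at cell 4.

4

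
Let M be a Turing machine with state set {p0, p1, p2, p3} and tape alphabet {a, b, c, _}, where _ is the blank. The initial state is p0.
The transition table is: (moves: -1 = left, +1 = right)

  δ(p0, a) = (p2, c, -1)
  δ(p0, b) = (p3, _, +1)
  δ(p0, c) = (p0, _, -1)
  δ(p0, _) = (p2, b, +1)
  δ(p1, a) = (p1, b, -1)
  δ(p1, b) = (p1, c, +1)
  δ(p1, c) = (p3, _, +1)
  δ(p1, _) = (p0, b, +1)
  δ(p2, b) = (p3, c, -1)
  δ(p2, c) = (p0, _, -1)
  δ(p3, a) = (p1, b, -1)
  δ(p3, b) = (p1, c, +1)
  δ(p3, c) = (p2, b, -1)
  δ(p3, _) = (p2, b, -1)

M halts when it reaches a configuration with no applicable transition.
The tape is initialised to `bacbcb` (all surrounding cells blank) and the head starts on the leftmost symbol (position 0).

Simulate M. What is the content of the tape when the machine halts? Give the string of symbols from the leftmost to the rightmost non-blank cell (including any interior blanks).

b_bbcb

state=p0 head=0 tape=[b]acbcb   (p0,b)→(p3,_,+1)
state=p3 head=1 tape=_[a]cbcb   (p3,a)→(p1,b,-1)
state=p1 head=0 tape=[_]bcbcb   (p1,_)→(p0,b,+1)
state=p0 head=1 tape=b[b]cbcb   (p0,b)→(p3,_,+1)
state=p3 head=2 tape=b_[c]bcb   (p3,c)→(p2,b,-1)
state=p2 head=1 tape=b[_]bbcb
The non-blank tape span at halt is b_bbcb.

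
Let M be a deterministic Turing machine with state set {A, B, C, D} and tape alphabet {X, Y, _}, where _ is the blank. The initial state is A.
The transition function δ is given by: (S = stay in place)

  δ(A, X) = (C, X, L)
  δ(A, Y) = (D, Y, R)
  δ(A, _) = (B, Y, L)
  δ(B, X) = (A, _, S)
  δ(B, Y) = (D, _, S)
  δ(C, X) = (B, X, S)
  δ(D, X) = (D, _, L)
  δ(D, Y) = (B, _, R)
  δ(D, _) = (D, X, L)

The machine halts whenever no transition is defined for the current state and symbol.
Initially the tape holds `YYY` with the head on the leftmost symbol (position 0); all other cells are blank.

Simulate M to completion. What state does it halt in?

B

state=A head=0 tape=[Y]YY   (A,Y)→(D,Y,R)
state=D head=1 tape=Y[Y]Y   (D,Y)→(B,_,R)
state=B head=2 tape=Y_[Y]   (B,Y)→(D,_,S)
state=D head=2 tape=Y_[_]   (D,_)→(D,X,L)
state=D head=1 tape=Y[_]X   (D,_)→(D,X,L)
state=D head=0 tape=[Y]XX   (D,Y)→(B,_,R)
state=B head=1 tape=_[X]X   (B,X)→(A,_,S)
state=A head=1 tape=_[_]X   (A,_)→(B,Y,L)
state=B head=0 tape=[_]YX
No transition is defined for (B, _); M halts in state B.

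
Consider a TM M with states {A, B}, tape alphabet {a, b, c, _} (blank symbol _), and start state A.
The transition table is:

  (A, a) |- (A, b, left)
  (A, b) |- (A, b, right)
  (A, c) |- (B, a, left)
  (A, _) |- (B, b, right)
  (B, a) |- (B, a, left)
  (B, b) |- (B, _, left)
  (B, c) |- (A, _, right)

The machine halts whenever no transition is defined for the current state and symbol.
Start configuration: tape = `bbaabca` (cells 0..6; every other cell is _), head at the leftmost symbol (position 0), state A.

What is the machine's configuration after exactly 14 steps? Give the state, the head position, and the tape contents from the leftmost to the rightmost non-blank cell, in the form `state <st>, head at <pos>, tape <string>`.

A | [b]baabca   read b → write b, move right, go to A
A | b[b]aabca   read b → write b, move right, go to A
A | bb[a]abca   read a → write b, move left, go to A
A | b[b]babca   read b → write b, move right, go to A
A | bb[b]abca   read b → write b, move right, go to A
A | bbb[a]bca   read a → write b, move left, go to A
A | bb[b]bbca   read b → write b, move right, go to A
A | bbb[b]bca   read b → write b, move right, go to A
A | bbbb[b]ca   read b → write b, move right, go to A
A | bbbbb[c]a   read c → write a, move left, go to B
B | bbbb[b]aa   read b → write _, move left, go to B
B | bbb[b]_aa   read b → write _, move left, go to B
B | bb[b]__aa   read b → write _, move left, go to B
B | b[b]___aa   read b → write _, move left, go to B
B | [b]____aa
After 14 steps: state B, head at 0, tape b____aa.

state B, head at 0, tape b____aa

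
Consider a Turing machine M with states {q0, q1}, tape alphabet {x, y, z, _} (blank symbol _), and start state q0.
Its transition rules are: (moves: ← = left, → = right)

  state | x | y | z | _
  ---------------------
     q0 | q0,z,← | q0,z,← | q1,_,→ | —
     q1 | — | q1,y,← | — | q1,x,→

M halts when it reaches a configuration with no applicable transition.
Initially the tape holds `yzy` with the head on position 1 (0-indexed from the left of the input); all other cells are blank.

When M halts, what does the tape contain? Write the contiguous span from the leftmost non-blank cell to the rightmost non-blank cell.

yxy

q0 | y[z]y   read z → write _, move →, go to q1
q1 | y_[y]   read y → write y, move ←, go to q1
q1 | y[_]y   read _ → write x, move →, go to q1
q1 | yx[y]   read y → write y, move ←, go to q1
q1 | y[x]y
The non-blank tape span at halt is yxy.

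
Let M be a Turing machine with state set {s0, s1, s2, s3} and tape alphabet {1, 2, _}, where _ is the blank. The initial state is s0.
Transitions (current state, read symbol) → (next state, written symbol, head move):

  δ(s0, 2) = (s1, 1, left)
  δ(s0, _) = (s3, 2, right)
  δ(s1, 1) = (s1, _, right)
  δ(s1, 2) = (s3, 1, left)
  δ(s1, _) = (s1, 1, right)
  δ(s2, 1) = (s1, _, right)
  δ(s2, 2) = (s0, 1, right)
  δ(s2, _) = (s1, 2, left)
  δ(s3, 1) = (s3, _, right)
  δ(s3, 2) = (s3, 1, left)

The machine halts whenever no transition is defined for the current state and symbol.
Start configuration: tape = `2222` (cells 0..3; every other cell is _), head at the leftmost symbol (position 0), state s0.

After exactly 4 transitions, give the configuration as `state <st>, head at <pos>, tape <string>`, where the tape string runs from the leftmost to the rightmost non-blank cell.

state s3, head at 0, tape 1_122

state=s0 head=0 tape=_[2]222   (s0,2)→(s1,1,left)
state=s1 head=-1 tape=[_]1222   (s1,_)→(s1,1,right)
state=s1 head=0 tape=1[1]222   (s1,1)→(s1,_,right)
state=s1 head=1 tape=1_[2]22   (s1,2)→(s3,1,left)
state=s3 head=0 tape=1[_]122
After 4 steps: state s3, head at 0, tape 1_122.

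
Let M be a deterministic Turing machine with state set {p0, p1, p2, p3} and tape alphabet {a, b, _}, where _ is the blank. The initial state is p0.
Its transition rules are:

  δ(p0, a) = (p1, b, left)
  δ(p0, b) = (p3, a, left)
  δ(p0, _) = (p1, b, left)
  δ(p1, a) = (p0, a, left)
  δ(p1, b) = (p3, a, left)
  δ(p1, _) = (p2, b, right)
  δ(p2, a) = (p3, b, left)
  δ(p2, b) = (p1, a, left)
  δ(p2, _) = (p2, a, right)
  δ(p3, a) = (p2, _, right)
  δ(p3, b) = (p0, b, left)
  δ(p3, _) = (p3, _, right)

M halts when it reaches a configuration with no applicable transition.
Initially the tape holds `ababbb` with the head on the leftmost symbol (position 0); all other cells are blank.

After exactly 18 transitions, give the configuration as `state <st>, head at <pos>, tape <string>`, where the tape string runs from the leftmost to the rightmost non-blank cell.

p0 | ___[a]babbb   read a → write b, move left, go to p1
p1 | __[_]bbabbb   read _ → write b, move right, go to p2
p2 | __b[b]babbb   read b → write a, move left, go to p1
p1 | __[b]ababbb   read b → write a, move left, go to p3
p3 | _[_]aababbb   read _ → write _, move right, go to p3
p3 | __[a]ababbb   read a → write _, move right, go to p2
p2 | ___[a]babbb   read a → write b, move left, go to p3
p3 | __[_]bbabbb   read _ → write _, move right, go to p3
p3 | ___[b]babbb   read b → write b, move left, go to p0
p0 | __[_]bbabbb   read _ → write b, move left, go to p1
p1 | _[_]bbbabbb   read _ → write b, move right, go to p2
p2 | _b[b]bbabbb   read b → write a, move left, go to p1
p1 | _[b]abbabbb   read b → write a, move left, go to p3
p3 | [_]aabbabbb   read _ → write _, move right, go to p3
p3 | _[a]abbabbb   read a → write _, move right, go to p2
p2 | __[a]bbabbb   read a → write b, move left, go to p3
p3 | _[_]bbbabbb   read _ → write _, move right, go to p3
p3 | __[b]bbabbb   read b → write b, move left, go to p0
p0 | _[_]bbbabbb
After 18 steps: state p0, head at -2, tape bbbabbb.

state p0, head at -2, tape bbbabbb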